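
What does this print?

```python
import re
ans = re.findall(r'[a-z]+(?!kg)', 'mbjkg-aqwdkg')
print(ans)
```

The negative lookahead/lookbehind blocks any match where the forbidden context is present.
`findall` yields the raw match text (2 of them) because the pattern has no groups.

['mbjkg', 'aqwdkg']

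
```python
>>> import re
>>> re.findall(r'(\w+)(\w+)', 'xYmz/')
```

[('xYm', 'z')]

The pattern matches one or more of a word character (captured); then one or more of a word character (captured).
Walking the string: at [0:4] match 'xYmz', groups = ('xYm', 'z').
Multiple groups make `findall` return tuples — one 2-tuple for the one match.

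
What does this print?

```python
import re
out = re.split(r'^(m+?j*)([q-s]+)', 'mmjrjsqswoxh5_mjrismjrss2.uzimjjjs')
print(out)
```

Pattern: anchored at the start of the string; then one or more of a literal 'm' (lazy), then zero or more of the literal 'j' (captured); then one or more of a character in [q-s] (captured).
Because the pattern has a capturing group, `split` also inserts each captured text between the pieces.

['', 'mmj', 'r', 'jsqswoxh5_mjrismjrss2.uzimjjjs']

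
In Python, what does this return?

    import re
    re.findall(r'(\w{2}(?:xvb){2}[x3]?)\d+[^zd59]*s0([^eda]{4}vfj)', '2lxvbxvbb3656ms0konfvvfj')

`findall` packs the 2 group values into a tuple for every match.
Nothing in the string satisfies the pattern, so the list is empty.

[]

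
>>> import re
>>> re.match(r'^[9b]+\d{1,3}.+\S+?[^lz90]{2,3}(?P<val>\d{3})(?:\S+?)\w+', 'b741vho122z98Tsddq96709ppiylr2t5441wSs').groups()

('441',)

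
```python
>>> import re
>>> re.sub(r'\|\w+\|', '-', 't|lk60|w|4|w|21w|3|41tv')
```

't-w-w-3|41tv'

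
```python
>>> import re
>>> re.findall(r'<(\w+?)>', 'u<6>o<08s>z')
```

['6', '08s']

One capturing group, so `findall` returns just the captured substring from each match — 2 in all.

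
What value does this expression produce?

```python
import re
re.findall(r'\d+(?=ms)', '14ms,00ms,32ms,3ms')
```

['14', '00', '32', '3']

The positive lookaround only admits positions where the adjacent text matches; those characters stay outside the span.
Matches: at [0:2] → '14'; at [5:7] → '00'; at [10:12] → '32'; at [15:16] → '3'.
With no groups in the pattern, `findall` gives back each whole match — 4 here.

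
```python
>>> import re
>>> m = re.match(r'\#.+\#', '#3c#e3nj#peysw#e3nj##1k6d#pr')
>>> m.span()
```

`re.match` won't scan ahead — the pattern has to work from the very first character.
The match spans [0:26] → '#3c#e3nj#peysw#e3nj##1k6d#'.

(0, 26)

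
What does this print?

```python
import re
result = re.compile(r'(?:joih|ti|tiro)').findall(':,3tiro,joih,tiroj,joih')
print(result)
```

['ti', 'joih', 'ti', 'joih']

`|` is ordered: at each position the engine commits to the first alternative that works.
No capturing groups, so `findall` returns the 4 full match strings.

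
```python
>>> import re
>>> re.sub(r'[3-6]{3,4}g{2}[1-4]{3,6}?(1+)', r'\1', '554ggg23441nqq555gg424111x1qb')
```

'554ggg23441nqq111x1qb'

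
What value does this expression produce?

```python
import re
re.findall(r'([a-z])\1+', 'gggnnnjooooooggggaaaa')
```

`\1` has to match the exact text group 1 already captured.
Matches: at [0:3] match 'ggg', group 1 = 'g'; at [3:6] match 'nnn', group 1 = 'n'; at [7:13] match 'oooooo', group 1 = 'o'; at [13:17] match 'gggg', group 1 = 'g'; at [17:21] match 'aaaa', group 1 = 'a'.
With a single group, `findall` returns only what that group captured — 5 items.

['g', 'n', 'o', 'g', 'a']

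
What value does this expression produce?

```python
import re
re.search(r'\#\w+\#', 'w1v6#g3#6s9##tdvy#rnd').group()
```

'#g3#'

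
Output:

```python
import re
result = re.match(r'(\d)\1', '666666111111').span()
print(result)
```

(0, 2)

A backreference is literal: `\1` must see the identical characters the first group matched.
`re.match` only tries the pattern at the start of the string.
The match spans [0:2] → '66'.
Captured: group 1 = '6'.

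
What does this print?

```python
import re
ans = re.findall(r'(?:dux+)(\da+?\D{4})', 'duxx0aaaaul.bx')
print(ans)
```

['0aaaau']

The pattern matches the literal 'du', then one or more of the literal 'x' (non-capturing group); then a digit, then one or more of the literal 'a' (lazy), then exactly 4 of a non-digit (captured).
Scanning left to right: at [0:10] match 'duxx0aaaau', group 1 = '0aaaau'.
One capturing group, so `findall` returns just the captured substring from the one match — 1 in all.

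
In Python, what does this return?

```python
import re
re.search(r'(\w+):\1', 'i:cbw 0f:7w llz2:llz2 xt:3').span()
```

(12, 21)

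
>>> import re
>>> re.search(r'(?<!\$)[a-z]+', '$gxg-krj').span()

A negative assertion filters positions out without eating any characters.
`re.search` tries every starting position until one works.
The match spans [2:4] → 'xg'.

(2, 4)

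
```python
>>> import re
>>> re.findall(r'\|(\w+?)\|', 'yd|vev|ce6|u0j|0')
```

['vev', 'u0j']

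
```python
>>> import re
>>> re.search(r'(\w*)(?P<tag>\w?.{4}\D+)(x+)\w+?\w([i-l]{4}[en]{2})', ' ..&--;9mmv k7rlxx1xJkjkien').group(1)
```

'9mmv'

The match spans [7:27] → '9mmv k7rlxx1xJkjkien'.
Captured: group 1 = '9mmv', group 2 = ' k7rlx', group 3 = 'x', group 4 = 'kjkien'.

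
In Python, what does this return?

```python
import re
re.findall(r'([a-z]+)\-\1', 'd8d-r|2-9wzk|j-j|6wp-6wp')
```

['j']

After group 1 captures some text, `\1` only succeeds where that same text appears again.
`findall` collects group 1 from the one match (1 total).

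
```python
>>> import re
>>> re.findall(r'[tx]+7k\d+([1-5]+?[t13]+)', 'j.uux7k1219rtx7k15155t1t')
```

['21', '5t1t']

The pattern matches one or more of one of [tx], then the literal '7k', then one or more of a digit; then one or more of a character in [1-5] (lazy), then one or more of one of [t13] (captured).
Walking the string: at [4:10] match 'x7k121', group 1 = '21'; at [12:24] match 'tx7k15155t1t', group 1 = '5t1t'.
One capturing group, so `findall` returns just the captured substring from each match — 2 in all.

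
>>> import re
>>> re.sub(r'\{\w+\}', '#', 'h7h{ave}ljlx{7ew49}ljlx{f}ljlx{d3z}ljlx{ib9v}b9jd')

'h7h#ljlx#ljlx#ljlx#ljlx#b9jd'

Matches: at [3:8] → '{ave}'; at [12:19] → '{7ew49}'; at [23:26] → '{f}'; at [30:35] → '{d3z}'; at [39:45] → '{ib9v}'.
`sub` substitutes '#' at each match site.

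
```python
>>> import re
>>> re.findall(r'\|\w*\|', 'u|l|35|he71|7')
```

Scanning left to right: at [1:4] → '|l|'; at [6:12] → '|he71|'.
With no groups in the pattern, `findall` gives back each whole match — 2 here.

['|l|', '|he71|']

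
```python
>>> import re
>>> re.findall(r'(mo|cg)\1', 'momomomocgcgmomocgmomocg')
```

['mo', 'mo', 'cg', 'mo', 'mo']

The backreference `\1` re-matches whatever the first group consumed, character for character.
Because there's exactly one group, `findall` drops the full match and keeps group 1 from each hit.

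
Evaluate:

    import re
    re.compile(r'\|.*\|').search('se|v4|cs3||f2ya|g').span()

`search` walks the string left to right and returns the first match it finds.
The match spans [2:16] → '|v4|cs3||f2ya|'.

(2, 16)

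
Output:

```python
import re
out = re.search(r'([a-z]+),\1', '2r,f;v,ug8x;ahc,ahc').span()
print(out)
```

(12, 19)

A backreference is literal: `\1` must see the identical characters the first group matched.
`re.search` scans for the first position where the pattern succeeds.
The match spans [12:19] → 'ahc,ahc'.
Captured: group 1 = 'ahc'.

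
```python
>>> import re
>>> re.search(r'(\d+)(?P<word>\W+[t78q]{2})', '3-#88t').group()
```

The pattern matches one or more of a digit (captured); then one or more of a non-word character, then exactly 2 of one of [t78q] (captured as 'word').
`re.search` scans for the first position where the pattern succeeds.
The match spans [0:5] → '3-#88'.
Captured: group 1 = '3', group 2 = '-#88'.

'3-#88'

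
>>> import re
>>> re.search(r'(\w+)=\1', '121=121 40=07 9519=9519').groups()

('121',)

The backreference `\1` re-matches whatever the first group consumed, character for character.
`re.search` scans for the first position where the pattern succeeds.
The match spans [0:7] → '121=121'.
Captured: group 1 = '121'.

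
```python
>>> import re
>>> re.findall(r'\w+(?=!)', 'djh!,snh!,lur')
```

['djh', 'snh']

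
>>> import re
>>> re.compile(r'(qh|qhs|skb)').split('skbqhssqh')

['', 'skb', '', 'qh', 'ss', 'qh', '']

`|` is ordered: at each position the engine commits to the first alternative that works.
Matches to split on: at [0:3] → 'skb'; at [3:5] → 'qh'; at [7:9] → 'qh'.
Because the pattern has a capturing group, `split` also inserts each captured text between the pieces.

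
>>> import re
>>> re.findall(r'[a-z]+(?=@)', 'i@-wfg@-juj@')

The `(?=…)`/`(?<=…)` assertion just peeks at neighbouring text; it doesn't advance the match position.
With no groups in the pattern, `findall` gives back each whole match — 3 here.

['i', 'wfg', 'juj']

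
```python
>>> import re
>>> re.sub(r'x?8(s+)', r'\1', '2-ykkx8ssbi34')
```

The replacement refers to a captured group, so each match is rewritten using its own captured text.

'2-ykkssbi34'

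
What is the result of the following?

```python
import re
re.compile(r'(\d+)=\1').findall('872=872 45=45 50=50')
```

`\1` is not a pattern — it's the concrete string captured by group 1, re-applied verbatim.
`findall` collects group 1 from each match (3 total).

['872', '45', '50']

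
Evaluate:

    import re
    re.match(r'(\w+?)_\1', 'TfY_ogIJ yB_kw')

None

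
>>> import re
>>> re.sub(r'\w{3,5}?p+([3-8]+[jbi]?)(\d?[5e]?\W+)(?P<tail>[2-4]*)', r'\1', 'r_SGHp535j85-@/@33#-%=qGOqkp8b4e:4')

'535j#-%=8b'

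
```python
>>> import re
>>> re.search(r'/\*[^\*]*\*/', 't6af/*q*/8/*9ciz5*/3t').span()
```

The match spans [4:9] → '/*q*/'.

(4, 9)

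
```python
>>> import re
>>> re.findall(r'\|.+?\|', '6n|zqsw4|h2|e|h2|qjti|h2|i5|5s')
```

['|zqsw4|', '|e|', '|qjti|', '|i5|']

Because the quantifier is non-greedy, it stops expanding at the earliest point where the rest of the pattern can succeed.
Walking the string: at [2:9] → '|zqsw4|'; at [11:14] → '|e|'; at [16:22] → '|qjti|'; at [24:28] → '|i5|'.
Since nothing is captured, `findall` lists the 4 matched substrings directly.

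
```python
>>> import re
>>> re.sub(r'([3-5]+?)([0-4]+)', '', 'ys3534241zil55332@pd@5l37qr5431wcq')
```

'yszil@pd@5l37qrwcq'

Every occurrence is swapped for ''.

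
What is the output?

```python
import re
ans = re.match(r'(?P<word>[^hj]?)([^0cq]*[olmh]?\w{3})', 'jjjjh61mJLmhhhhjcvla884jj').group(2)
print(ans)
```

jjjjh61mJLmhhhhjcvl

The pattern matches optionally any character except [hj] (captured as 'word'); then zero or more of any character except [0cq], then optionally one of [olmh], then exactly 3 of a word character (captured).
`re.match` won't scan ahead — the pattern has to work from the very first character.
The match spans [0:19] → 'jjjjh61mJLmhhhhjcvl'.
Captured: group 1 = '', group 2 = 'jjjjh61mJLmhhhhjcvl'.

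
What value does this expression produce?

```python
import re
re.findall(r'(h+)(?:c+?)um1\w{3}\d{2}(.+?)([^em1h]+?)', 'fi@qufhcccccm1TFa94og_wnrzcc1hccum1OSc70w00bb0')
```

Multiple groups make `findall` return tuples — one 3-tuple for the one match.

[('h', 'w', '0')]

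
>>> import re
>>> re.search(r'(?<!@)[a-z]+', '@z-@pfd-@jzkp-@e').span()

Because the assertion is negative and zero-width, positions next to the forbidden text are skipped.
`re.search` scans for the first position where the pattern succeeds.
The match spans [5:7] → 'fd'.

(5, 7)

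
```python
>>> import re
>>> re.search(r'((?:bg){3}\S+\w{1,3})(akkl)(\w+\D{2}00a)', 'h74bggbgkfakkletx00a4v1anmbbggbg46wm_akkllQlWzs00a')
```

The pattern matches the literal 'bg' repeated 3 times, then one or more of a non-whitespace character, then 1 to 3 of a word character (captured); then the literal 'a', then the literal 'kkl' (captured); then one or more of a word character, then exactly 2 of a non-digit, then the literal '00a' (captured).
`re.search` tries every starting position until one works.
Here nothing in the string fits, so the call returns None.

None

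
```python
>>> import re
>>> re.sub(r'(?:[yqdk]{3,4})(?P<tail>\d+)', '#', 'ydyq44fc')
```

Each match is replaced by '#'.

'#fc'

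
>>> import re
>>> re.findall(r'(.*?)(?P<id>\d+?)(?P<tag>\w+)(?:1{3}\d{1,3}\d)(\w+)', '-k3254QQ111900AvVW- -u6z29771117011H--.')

[('-k', '3', '254QQ', 'AvVW'), ('- -u', '6', 'z2977', 'H')]

The pattern matches zero or more of any character (lazy) (captured); then one or more of a digit (lazy) (captured as 'id'); then one or more of a word character (captured as 'tag'); then exactly 3 of the literal '1', then 1 to 3 of a digit, then a digit (non-capturing group); then one or more of a word character (captured).
Matches: at [0:18] match '-k3254QQ111900AvVW', groups = ('-k', '3', '254QQ', 'AvVW'); at [18:36] match '- -u6z29771117011H', groups = ('- -u', '6', 'z2977', 'H').
With 4 capturing groups, `findall` returns a 4-tuple per match.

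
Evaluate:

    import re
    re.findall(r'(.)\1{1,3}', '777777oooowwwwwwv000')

The backreference `\1` re-matches whatever the first group consumed, character for character.
Because there's exactly one group, `findall` drops the full match and keeps group 1 from each hit.

['7', '7', 'o', 'w', 'w', '0']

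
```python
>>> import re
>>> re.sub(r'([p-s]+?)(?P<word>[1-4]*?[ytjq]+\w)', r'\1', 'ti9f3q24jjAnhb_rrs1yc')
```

This matches one or more of a character in [p-s] (lazy) (captured); then zero or more of a character in [1-4] (lazy), then one or more of one of [ytjq], then a word character (captured as 'word').
Matches: at [5:11] → 'q24jjA'; at [15:21] → 'rrs1yc'.
Each match is replaced using the text its own group 1 captured.

'ti9f3qnhb_rrs'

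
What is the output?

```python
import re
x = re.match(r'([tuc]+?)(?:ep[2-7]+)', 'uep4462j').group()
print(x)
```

Pattern: one or more of one of [tuc] (lazy) (captured); then the literal 'ep', then one or more of a character in [2-7] (non-capturing group).
`re.match` won't scan ahead — the pattern has to work from the very first character.
The match spans [0:7] → 'uep4462'.
Captured: group 1 = 'u'.

uep4462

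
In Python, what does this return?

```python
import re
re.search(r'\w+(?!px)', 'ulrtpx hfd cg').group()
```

The negative lookaround is zero-width — it rules out positions where the adjacent text would match, without consuming anything.
The match spans [0:6] → 'ulrtpx'.

'ulrtpx'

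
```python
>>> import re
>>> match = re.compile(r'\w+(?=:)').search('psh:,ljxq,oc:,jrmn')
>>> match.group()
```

'psh'

The positive lookaround only admits positions where the adjacent text matches; those characters stay outside the span.
Unlike `match`, `search` isn't anchored — it looks for the pattern anywhere in the string.
The match spans [0:3] → 'psh'.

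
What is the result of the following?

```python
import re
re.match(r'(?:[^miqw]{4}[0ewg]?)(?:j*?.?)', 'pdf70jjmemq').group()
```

'pdf70j'

Pattern: exactly 4 of any character except [miqw], then optionally one of [0ewg] (non-capturing group); then zero or more of the literal 'j' (lazy), then optionally any character (non-capturing group).
The `?` after the quantifier makes it lazy — it takes as little as possible before letting the rest of the pattern try.
With `match`, the pattern is implicitly anchored at the beginning.
The match spans [0:6] → 'pdf70j'.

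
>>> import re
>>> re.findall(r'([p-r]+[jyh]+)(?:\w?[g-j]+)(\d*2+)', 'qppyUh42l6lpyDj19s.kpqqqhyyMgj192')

This matches one or more of a character in [p-r], then one or more of one of [jyh] (captured); then optionally a word character, then one or more of a character in [g-j] (non-capturing group); then zero or more of a digit, then one or more of the literal '2' (captured).
Walking the string: at [0:8] match 'qppyUh42', groups = ('qppy', '42'); at [20:33] match 'pqqqhyyMgj192', groups = ('pqqqhyy', '192').
`findall` packs the 2 group values into a tuple for every match.

[('qppy', '42'), ('pqqqhyy', '192')]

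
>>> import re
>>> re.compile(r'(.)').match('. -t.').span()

(0, 1)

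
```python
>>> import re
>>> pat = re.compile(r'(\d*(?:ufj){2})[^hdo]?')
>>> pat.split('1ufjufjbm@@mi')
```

Pattern: zero or more of a digit, then the literal 'ufj' repeated 2 times (captured); then optionally any character except [hdo].
Matches to split on: at [0:8] → '1ufjufjb'.
The group in the pattern means `split` returns the separators' captures alongside the pieces.

['', '1ufjufj', 'm@@mi']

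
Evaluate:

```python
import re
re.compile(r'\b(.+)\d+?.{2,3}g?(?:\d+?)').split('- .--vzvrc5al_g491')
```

['- .--', 'vzvrc', '91']

The pattern matches a word boundary (`\b`, zero-width); then one or more of any character (captured); then one or more of a digit (lazy), then 2 to 3 of any character, then optionally a literal 'g'; then one or more of a digit (lazy) (non-capturing group).
A `+?`/`*?`/`{m,n}?` starts at its minimum and grows only as far as needed for what follows to match.
Matches to split on: at [5:16] → 'vzvrc5al_g4'.
Because the pattern has a capturing group, `split` also inserts each captured text between the pieces.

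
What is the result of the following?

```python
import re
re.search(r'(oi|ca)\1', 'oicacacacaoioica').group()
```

'caca'

The backreference `\1` re-matches whatever the first group consumed, character for character.
`search` walks the string left to right and returns the first match it finds.
The match spans [2:6] → 'caca'.
Captured: group 1 = 'ca'.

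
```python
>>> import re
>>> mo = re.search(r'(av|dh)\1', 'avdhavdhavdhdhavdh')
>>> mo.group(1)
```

'dh'

The match spans [10:14] → 'dhdh'.
Captured: group 1 = 'dh'.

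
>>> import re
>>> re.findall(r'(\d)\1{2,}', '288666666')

['6']

`\1` has to match the exact text group 1 already captured.
Matches: at [3:9] match '666666', group 1 = '6'.
`findall` collects group 1 from the one match (1 total).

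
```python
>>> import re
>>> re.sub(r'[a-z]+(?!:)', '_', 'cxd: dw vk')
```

'_d: _ _'

The negative lookahead/lookbehind blocks any match where the forbidden context is present.
`sub` substitutes '_' at each match site.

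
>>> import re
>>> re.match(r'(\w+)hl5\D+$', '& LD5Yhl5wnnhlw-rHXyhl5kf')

None

With `match`, the pattern is implicitly anchored at the beginning.
Here the pattern fails at index 0, so the call returns None.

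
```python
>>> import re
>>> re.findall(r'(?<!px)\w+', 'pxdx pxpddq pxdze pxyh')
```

['pxdx', 'pxpddq', 'pxdze', 'pxyh']

The negative lookaround is zero-width — it rules out positions where the adjacent text would match, without consuming anything.
With no groups in the pattern, `findall` gives back each whole match — 4 here.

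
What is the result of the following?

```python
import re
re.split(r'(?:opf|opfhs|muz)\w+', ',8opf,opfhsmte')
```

[',8opf,', '']

Splitting on the pattern gives 2 pieces.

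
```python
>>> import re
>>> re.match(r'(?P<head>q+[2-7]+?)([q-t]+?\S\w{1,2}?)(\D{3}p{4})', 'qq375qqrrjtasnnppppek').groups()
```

('qq375', 'qqrrjta', 'snnpppp')

This matches one or more of a literal 'q', then one or more of a character in [2-7] (lazy) (captured as 'head'); then one or more of a character in [q-t] (lazy), then a non-whitespace character, then 1 to 2 of a word character (lazy) (captured); then exactly 3 of a non-digit, then exactly 4 of a literal 'p' (captured).
With `match`, the pattern is implicitly anchored at the beginning.
The match spans [0:19] → 'qq375qqrrjtasnnpppp'.
Captured: group 1 = 'qq375', group 2 = 'qqrrjta', group 3 = 'snnpppp'.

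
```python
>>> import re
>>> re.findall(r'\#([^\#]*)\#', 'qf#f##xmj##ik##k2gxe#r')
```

One capturing group, so `findall` returns just the captured substring from each match — 4 in all.

['f', 'xmj', 'ik', 'k2gxe']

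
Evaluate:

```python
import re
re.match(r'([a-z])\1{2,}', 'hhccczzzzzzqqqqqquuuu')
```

None

After group 1 captures some text, `\1` only succeeds where that same text appears again.
`re.match` won't scan ahead — the pattern has to work from the very first character.
Here position 0 doesn't satisfy it, so the call returns None.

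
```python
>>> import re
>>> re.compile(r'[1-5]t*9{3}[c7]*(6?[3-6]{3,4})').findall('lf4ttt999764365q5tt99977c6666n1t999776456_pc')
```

Pattern: a character in [1-5], then zero or more of a literal 't'; then exactly 3 of the literal '9', then zero or more of one of [c7]; then optionally a literal '6', then 3 to 4 of a character in [3-6] (captured).
Scanning left to right: at [2:15] match '4ttt999764365', group 1 = '64365'; at [16:29] match '5tt99977c6666', group 1 = '6666'; at [30:41] match '1t999776456', group 1 = '6456'.
Because there's exactly one group, `findall` drops the full match and keeps group 1 from each hit.

['64365', '6666', '6456']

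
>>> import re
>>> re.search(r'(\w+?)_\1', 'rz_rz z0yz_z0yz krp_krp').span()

After group 1 captures some text, `\1` only succeeds where that same text appears again.
The match spans [0:5] → 'rz_rz'.

(0, 5)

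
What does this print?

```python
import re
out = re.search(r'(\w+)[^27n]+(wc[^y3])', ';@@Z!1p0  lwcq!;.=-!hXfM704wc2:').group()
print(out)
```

Pattern: one or more of a word character (captured); then one or more of any character except [27n]; then the literal 'wc', then any character except [y3] (captured).
Unlike `match`, `search` isn't anchored — it looks for the pattern anywhere in the string.
The match spans [3:14] → 'Z!1p0  lwcq'.
Captured: group 1 = 'Z', group 2 = 'wcq'.

Z!1p0  lwcq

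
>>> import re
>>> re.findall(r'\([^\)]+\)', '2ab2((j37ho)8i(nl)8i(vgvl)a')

['((j37ho)', '(nl)', '(vgvl)']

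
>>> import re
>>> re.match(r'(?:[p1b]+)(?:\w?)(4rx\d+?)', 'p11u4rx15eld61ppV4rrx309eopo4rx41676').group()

'p11u4rx1'

The pattern matches one or more of one of [p1b] (non-capturing group); then optionally a word character (non-capturing group); then the literal '4rx', then one or more of a digit (lazy) (captured).
Lazy quantifiers expand one character at a time until the remainder of the pattern can match.
`match` is anchored at position 0; if the pattern doesn't fit there, it returns None.
The match spans [0:8] → 'p11u4rx1'.
Captured: group 1 = '4rx1'.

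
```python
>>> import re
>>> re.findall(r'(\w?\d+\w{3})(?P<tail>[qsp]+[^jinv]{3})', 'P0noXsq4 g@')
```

[('P0noX', 'sq4 g')]

The pattern matches optionally a word character, then one or more of a digit, then exactly 3 of a word character (captured); then one or more of one of [qsp], then exactly 3 of any character except [jinv] (captured as 'tail').
Matches: at [0:10] match 'P0noXsq4 g', groups = ('P0noX', 'sq4 g').
`findall` packs the 2 group values into a tuple for every match.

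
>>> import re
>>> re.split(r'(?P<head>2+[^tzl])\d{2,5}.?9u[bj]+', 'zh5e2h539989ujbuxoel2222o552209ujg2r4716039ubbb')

['zh5e', '2h', 'uxoel', '2222o', 'g', '2r', '']

This matches one or more of the literal '2', then any character except [tzl] (captured as 'head'); then 2 to 5 of a digit; then optionally any character, then the literal '9u', then one or more of one of [bj].
`re.split` interleaves the captured-group text with the surrounding fragments.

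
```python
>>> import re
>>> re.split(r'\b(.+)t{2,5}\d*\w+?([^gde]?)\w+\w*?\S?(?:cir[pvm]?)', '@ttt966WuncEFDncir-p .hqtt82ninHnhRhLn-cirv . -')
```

The pattern matches a word boundary (`\b`, zero-width); then one or more of any character (captured); then 2 to 5 of a literal 't', then zero or more of a digit, then one or more of a word character (lazy); then optionally any character except [gde] (captured); then one or more of a word character, then zero or more of a word character (lazy), then optionally a non-whitespace character; then the literal 'cir', then optionally one of [pvm] (non-capturing group).
Matches to split on: at [1:43] → 'ttt966WuncEFDncir-p .hqtt82ninHnhRhLn-cirv'.
`re.split` interleaves the captured-group text with the surrounding fragments.

['@', 'ttt966WuncEFDncir-p .hq', 'i', ' . -']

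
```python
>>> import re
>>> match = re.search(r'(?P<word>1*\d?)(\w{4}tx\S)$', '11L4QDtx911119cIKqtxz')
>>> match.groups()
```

('11119', 'cIKqtxz')

The match spans [9:21] → '11119cIKqtxz'.
Captured: group 1 = '11119', group 2 = 'cIKqtxz'.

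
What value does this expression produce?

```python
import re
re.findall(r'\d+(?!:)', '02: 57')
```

['0', '57']

Because the assertion is negative and zero-width, positions next to the forbidden text are skipped.
Since nothing is captured, `findall` lists the 2 matched substrings directly.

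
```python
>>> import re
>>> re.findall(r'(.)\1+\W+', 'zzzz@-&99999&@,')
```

['z', '9']

`\1` has to match the exact text group 1 already captured.
Scanning left to right: at [0:7] match 'zzzz@-&', group 1 = 'z'; at [7:15] match '99999&@,', group 1 = '9'.
One capturing group, so `findall` returns just the captured substring from each match — 2 in all.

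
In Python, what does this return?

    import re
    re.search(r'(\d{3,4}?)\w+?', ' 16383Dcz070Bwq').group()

'1638'

The pattern matches 3 to 4 of a digit (lazy) (captured); then one or more of a word character (lazy).
The `?` after the quantifier makes it lazy — it takes as little as possible before letting the rest of the pattern try.
`search` walks the string left to right and returns the first match it finds.
The match spans [1:5] → '1638'.
Captured: group 1 = '163'.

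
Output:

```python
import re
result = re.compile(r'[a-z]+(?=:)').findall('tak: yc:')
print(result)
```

The lookaround is zero-width — it requires the adjacent text to match without consuming it, so the asserted text isn't part of the match.
Since nothing is captured, `findall` lists the 2 matched substrings directly.

['tak', 'yc']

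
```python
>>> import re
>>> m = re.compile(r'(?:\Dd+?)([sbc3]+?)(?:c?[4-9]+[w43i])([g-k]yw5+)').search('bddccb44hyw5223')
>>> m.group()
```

'bddccb44hyw5'

The pattern matches a non-digit, then one or more of the literal 'd' (lazy) (non-capturing group); then one or more of one of [sbc3] (lazy) (captured); then optionally the literal 'c', then one or more of a character in [4-9], then one of [w43i] (non-capturing group); then a character in [g-k], then the literal 'yw', then one or more of the literal '5' (captured).
The match spans [0:12] → 'bddccb44hyw5'.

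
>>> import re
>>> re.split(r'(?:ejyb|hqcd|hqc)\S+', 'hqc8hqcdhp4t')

['', '']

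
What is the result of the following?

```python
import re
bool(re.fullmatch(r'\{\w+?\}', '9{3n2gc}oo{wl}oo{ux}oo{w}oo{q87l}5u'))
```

For `fullmatch`, every character of the input must be accounted for by the pattern.
Here the pattern can't cover the whole string, so the call returns None, and `bool(None)` is False.

False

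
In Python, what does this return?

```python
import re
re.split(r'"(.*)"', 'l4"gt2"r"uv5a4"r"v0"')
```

['l4', 'gt2"r"uv5a4"r"v0', '']

Matches to split on: at [2:20] → '"gt2"r"uv5a4"r"v0"'.
With a capturing group present, the delimiter's captured portion is kept in the result list.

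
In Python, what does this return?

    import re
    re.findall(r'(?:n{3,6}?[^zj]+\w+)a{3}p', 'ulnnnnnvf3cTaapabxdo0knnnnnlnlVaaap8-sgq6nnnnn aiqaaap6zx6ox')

The pattern matches 3 to 6 of the literal 'n' (lazy), then one or more of any character except [zj], then one or more of a word character (non-capturing group); then exactly 3 of a literal 'a', then a literal 'p'.
Matches: at [2:54] → 'nnnnnvf3cTaapabxdo0knnnnnlnlVaaap8-sgq6nnnnn aiqaaap'.
No capturing groups, so `findall` returns the 1 full match string.

['nnnnnvf3cTaapabxdo0knnnnnlnlVaaap8-sgq6nnnnn aiqaaap']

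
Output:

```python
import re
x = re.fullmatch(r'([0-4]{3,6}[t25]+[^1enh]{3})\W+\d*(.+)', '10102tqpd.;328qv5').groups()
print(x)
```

('10102tqpd', 'qv5')

The match spans [0:17] → '10102tqpd.;328qv5'.
Captured: group 1 = '10102tqpd', group 2 = 'qv5'.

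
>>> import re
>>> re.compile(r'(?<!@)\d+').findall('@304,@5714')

Because the assertion is negative and zero-width, positions next to the forbidden text are skipped.
Scanning left to right: at [2:4] → '04'; at [7:10] → '714'.
Since nothing is captured, `findall` lists the 2 matched substrings directly.

['04', '714']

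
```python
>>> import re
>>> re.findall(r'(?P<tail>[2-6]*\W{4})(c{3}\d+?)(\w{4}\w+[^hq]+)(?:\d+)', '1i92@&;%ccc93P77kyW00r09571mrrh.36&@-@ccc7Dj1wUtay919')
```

[('2@&;%', 'ccc9', '3P77kyW00r09571mrrh.36&@-@ccc7Dj1wUtay91')]

Pattern: zero or more of a character in [2-6], then exactly 4 of a non-word character (captured as 'tail'); then exactly 3 of a literal 'c', then one or more of a digit (lazy) (captured); then exactly 4 of a word character, then one or more of a word character, then one or more of any character except [hq] (captured); then one or more of a digit (non-capturing group).
Walking the string: at [3:53] match '2@&;%ccc93P77kyW00r09571mrrh.36&@-@ccc7Dj1wUtay919', groups = ('2@&;%', 'ccc9', '3P77kyW00r09571mrrh.36&@-@ccc7Dj1wUtay91').
Multiple groups make `findall` return tuples — one 3-tuple for the one match.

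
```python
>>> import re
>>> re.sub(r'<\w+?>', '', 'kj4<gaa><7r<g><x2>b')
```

`sub` substitutes '' at each match site.

'kj4<7rb'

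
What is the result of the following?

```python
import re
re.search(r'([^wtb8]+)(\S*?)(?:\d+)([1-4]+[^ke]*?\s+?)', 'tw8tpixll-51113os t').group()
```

'pixll-51113os '

This matches one or more of any character except [wtb8] (captured); then zero or more of a non-whitespace character (lazy) (captured); then one or more of a digit (non-capturing group); then one or more of a character in [1-4], then zero or more of any character except [ke] (lazy), then one or more of whitespace (lazy) (captured).
`re.search` scans for the first position where the pattern succeeds.
The match spans [4:18] → 'pixll-51113os '.
Captured: group 1 = 'pixll-511', group 2 = '', group 3 = '3os '.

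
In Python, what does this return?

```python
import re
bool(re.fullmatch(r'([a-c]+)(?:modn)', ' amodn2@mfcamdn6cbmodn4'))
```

`re.fullmatch` is like wrapping the pattern in `^…$` (in single-line mode).
Here the string isn't matched end-to-end, so the call returns None, and `bool(None)` is False.

False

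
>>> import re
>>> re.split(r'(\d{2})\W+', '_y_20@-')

Pattern: exactly 2 of a digit (captured); then one or more of a non-word character.
Matches to split on: at [3:7] → '20@-'.
Because the pattern has a capturing group, `split` also inserts each captured text between the pieces.

['_y_', '20', '']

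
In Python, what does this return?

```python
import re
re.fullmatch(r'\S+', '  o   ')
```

`re.fullmatch` requires the pattern to consume the entire string.
Here the pattern can't cover the whole string, so the call returns None.

None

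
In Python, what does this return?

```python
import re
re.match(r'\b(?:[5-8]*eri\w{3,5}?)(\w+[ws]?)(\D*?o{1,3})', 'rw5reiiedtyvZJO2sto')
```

None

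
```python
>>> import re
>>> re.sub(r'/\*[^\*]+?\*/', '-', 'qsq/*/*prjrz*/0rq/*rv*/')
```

Matches: at [5:14] → '/*prjrz*/'; at [17:23] → '/*rv*/'.
`sub` substitutes '-' at each match site.

'qsq/*-0rq-'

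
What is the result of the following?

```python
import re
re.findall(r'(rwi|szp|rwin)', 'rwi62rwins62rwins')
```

The regex engine tests alternatives in the order written; an earlier branch that matches wins even if a later one would match more.
Scanning left to right: at [0:3] match 'rwi', group 1 = 'rwi'; at [5:8] match 'rwi', group 1 = 'rwi'; at [12:15] match 'rwi', group 1 = 'rwi'.
One capturing group, so `findall` returns just the captured substring from each match — 3 in all.

['rwi', 'rwi', 'rwi']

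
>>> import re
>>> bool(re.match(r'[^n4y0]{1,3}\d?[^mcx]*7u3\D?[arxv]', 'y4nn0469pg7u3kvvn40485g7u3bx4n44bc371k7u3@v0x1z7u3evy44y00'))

False

The pattern matches 1 to 3 of any character except [n4y0], then optionally a digit, then zero or more of any character except [mcx]; then the literal '7u3', then optionally a non-digit, then one of [arxv].
`re.match` only tries the pattern at the start of the string.
Here position 0 doesn't satisfy it, so the call returns None, and `bool(None)` is False.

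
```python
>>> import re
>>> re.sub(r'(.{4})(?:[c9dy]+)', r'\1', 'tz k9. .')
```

Pattern: exactly 4 of any character (captured); then one or more of one of [c9dy] (non-capturing group).
Matches: at [0:5] → 'tz k9'.
Each match is replaced using the text its own group 1 captured.

'tz k. .'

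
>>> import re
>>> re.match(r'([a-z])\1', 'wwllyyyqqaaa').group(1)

`\1` is not a pattern — it's the concrete string captured by group 1, re-applied verbatim.
`re.match` won't scan ahead — the pattern has to work from the very first character.
The match spans [0:2] → 'ww'.
Captured: group 1 = 'w'.

'w'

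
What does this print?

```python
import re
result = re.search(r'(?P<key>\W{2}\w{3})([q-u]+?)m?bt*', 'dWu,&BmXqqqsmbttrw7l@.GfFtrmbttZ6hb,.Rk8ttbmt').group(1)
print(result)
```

Pattern: exactly 2 of a non-word character, then exactly 3 of a word character (captured as 'key'); then one or more of a character in [q-u] (lazy) (captured); then optionally the literal 'm', then a literal 'b', then zero or more of the literal 't'.
`re.search` scans for the first position where the pattern succeeds.
The match spans [3:16] → ',&BmXqqqsmbtt'.
Captured: group 1 = ',&BmX', group 2 = 'qqqs'.

,&BmX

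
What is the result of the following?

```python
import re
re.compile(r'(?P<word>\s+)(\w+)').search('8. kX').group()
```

The pattern matches one or more of whitespace (captured as 'word'); then one or more of a word character (captured).
Unlike `match`, `search` isn't anchored — it looks for the pattern anywhere in the string.
The match spans [2:5] → ' kX'.
Captured: group 1 = ' ', group 2 = 'kX'.

' kX'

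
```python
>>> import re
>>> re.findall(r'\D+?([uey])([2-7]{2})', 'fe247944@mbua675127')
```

[('e', '24')]

This matches one or more of a non-digit (lazy); then one of [uey] (captured); then exactly 2 of a character in [2-7] (captured).
Matches: at [0:4] match 'fe24', groups = ('e', '24').
Multiple groups make `findall` return tuples — one 2-tuple for the one match.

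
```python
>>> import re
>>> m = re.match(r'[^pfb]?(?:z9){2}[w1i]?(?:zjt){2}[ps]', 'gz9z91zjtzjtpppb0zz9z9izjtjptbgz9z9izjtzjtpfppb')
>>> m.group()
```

Pattern: optionally any character except [pfb], then the literal 'z9' repeated 2 times, then optionally one of [w1i]; then the literal 'zjt' repeated 2 times, then one of [ps].
With `match`, the pattern is implicitly anchored at the beginning.
The match spans [0:13] → 'gz9z91zjtzjtp'.

'gz9z91zjtzjtp'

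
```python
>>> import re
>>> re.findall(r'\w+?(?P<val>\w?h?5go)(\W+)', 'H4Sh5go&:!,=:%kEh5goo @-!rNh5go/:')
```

[('Sh5go', '&:!,=:%'), ('Nh5go', '/:')]

Pattern: one or more of a word character (lazy); then optionally a word character, then optionally the literal 'h', then the literal '5go' (captured as 'val'); then one or more of a non-word character (captured).
Because the quantifier is non-greedy, it stops expanding at the earliest point where the rest of the pattern can succeed.
Scanning left to right: at [0:14] match 'H4Sh5go&:!,=:%', groups = ('Sh5go', '&:!,=:%'); at [25:33] match 'rNh5go/:', groups = ('Nh5go', '/:').
2 groups means each result is a tuple of 2 captured strings — 2 here.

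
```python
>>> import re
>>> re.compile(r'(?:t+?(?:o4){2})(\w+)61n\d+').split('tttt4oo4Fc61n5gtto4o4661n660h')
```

['tttt4oo4Fc61n5g', '6', 'h']

This matches one or more of a literal 't' (lazy), then the literal 'o4' repeated 2 times (non-capturing group); then one or more of a word character (captured); then the literal '61n', then one or more of a digit.
Matches to split on: at [15:28] → 'tto4o4661n660'.
The group in the pattern means `split` returns the separators' captures alongside the pieces.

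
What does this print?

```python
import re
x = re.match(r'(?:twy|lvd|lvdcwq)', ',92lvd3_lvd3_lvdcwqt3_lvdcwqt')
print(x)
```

`re.match` only tries the pattern at the start of the string.
Here position 0 doesn't satisfy it, so the call returns None.

None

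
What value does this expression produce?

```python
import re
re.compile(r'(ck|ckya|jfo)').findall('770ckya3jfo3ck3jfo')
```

['ck', 'jfo', 'ck', 'jfo']

Branches in `(...|...)` are attempted left-to-right; the first branch that allows the whole pattern to succeed is taken.
Matches: at [3:5] match 'ck', group 1 = 'ck'; at [8:11] match 'jfo', group 1 = 'jfo'; at [12:14] match 'ck', group 1 = 'ck'; at [15:18] match 'jfo', group 1 = 'jfo'.
With a single group, `findall` returns only what that group captured — 4 items.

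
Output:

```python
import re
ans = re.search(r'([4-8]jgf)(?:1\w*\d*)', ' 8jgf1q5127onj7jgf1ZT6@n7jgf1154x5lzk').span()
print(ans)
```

Pattern: a character in [4-8], then the literal 'jgf' (captured); then the literal '1', then zero or more of a word character, then zero or more of a digit (non-capturing group).
Unlike `match`, `search` isn't anchored — it looks for the pattern anywhere in the string.
The match spans [1:22] → '8jgf1q5127onj7jgf1ZT6'.
Captured: group 1 = '8jgf'.

(1, 22)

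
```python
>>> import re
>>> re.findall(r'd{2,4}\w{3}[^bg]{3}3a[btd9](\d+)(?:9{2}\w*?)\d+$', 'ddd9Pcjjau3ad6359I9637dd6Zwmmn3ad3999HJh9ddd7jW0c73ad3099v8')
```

['39']

Pattern: 2 to 4 of a literal 'd', then exactly 3 of a word character, then exactly 3 of any character except [bg]; then the literal '3a', then one of [btd9]; then one or more of a digit (captured); then exactly 2 of a literal '9', then zero or more of a word character (lazy) (non-capturing group); then one or more of a digit; then anchored at the end.
Walking the string: at [22:59] match 'dd6Zwmmn3ad3999HJh9ddd7jW0c73ad3099v8', group 1 = '39'.
Because there's exactly one group, `findall` drops the full match and keeps group 1 from the one hit.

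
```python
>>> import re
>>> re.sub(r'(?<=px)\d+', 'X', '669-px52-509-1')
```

The lookaround is zero-width — it requires the adjacent text to match without consuming it, so the asserted text isn't part of the match.
Every occurrence is swapped for 'X'.

'669-pxX-509-1'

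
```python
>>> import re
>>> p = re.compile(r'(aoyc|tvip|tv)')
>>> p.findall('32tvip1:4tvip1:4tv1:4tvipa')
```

The regex engine tests alternatives in the order written; an earlier branch that matches wins even if a later one would match more.
Because there's exactly one group, `findall` drops the full match and keeps group 1 from each hit.

['tvip', 'tvip', 'tv', 'tvip']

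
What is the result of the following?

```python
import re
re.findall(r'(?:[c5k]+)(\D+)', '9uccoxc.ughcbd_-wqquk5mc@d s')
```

This matches one or more of one of [c5k] (non-capturing group); then one or more of a non-digit (captured).
Scanning left to right: at [2:21] match 'ccoxc.ughcbd_-wqquk', group 1 = 'oxc.ughcbd_-wqquk'; at [21:28] match '5mc@d s', group 1 = 'mc@d s'.
Because there's exactly one group, `findall` drops the full match and keeps group 1 from each hit.

['oxc.ughcbd_-wqquk', 'mc@d s']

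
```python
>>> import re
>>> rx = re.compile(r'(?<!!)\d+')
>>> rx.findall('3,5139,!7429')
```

`(?!…)`/`(?<!…)` only lets a position through if the neighbouring text does NOT match; no characters are consumed.
No capturing groups, so `findall` returns the 3 full match strings.

['3', '5139', '429']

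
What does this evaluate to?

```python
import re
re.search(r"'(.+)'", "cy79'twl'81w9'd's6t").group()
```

`re.search` scans for the first position where the pattern succeeds.
The match spans [4:16] → "'twl'81w9'd'".
Captured: group 1 = "twl'81w9'd".

"'twl'81w9'd'"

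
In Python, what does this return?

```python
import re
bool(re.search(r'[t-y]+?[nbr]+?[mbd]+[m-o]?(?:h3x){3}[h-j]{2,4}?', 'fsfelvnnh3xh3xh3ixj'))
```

False

Pattern: one or more of a character in [t-y] (lazy), then one or more of one of [nbr] (lazy), then one or more of one of [mbd]; then optionally a character in [m-o], then the literal 'h3x' repeated 3 times, then 2 to 4 of a character in [h-j] (lazy).
Here the pattern never matches, so the call returns None, and `bool(None)` is False.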